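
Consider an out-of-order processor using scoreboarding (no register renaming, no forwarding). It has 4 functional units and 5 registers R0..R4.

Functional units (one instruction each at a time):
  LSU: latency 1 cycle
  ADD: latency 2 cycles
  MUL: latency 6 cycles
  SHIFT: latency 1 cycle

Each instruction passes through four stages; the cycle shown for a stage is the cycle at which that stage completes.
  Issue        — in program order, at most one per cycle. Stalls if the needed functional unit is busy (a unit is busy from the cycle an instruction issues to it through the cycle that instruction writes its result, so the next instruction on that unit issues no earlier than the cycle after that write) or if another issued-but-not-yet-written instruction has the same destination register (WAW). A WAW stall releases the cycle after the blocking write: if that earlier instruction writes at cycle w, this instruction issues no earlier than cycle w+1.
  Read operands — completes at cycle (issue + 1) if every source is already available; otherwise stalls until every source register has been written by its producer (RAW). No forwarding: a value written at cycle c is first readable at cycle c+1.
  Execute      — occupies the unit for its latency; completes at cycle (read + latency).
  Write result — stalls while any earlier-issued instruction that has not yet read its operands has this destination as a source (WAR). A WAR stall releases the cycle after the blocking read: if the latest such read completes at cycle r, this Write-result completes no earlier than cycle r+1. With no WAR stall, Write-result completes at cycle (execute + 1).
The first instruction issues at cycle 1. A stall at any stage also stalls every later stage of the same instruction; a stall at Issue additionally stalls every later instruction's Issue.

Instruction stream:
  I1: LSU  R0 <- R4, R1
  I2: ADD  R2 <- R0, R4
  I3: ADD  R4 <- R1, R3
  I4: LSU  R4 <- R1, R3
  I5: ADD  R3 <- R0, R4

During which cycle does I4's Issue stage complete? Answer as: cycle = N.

cycle = 14

  I1 | 1 | 2 | 3 | 4
  I2 | 2 | 5 | 7 | 8   RAW R0: wait I1 write@4
  I3 | 9 | 10 | 12 | 13   struct: ADD busy until I2 writes@8
  I4 | 14 | 15 | 16 | 17   WAW R4: wait I3 write@13
  I5 | 15 | 18 | 20 | 21   RAW R4: wait I4 write@17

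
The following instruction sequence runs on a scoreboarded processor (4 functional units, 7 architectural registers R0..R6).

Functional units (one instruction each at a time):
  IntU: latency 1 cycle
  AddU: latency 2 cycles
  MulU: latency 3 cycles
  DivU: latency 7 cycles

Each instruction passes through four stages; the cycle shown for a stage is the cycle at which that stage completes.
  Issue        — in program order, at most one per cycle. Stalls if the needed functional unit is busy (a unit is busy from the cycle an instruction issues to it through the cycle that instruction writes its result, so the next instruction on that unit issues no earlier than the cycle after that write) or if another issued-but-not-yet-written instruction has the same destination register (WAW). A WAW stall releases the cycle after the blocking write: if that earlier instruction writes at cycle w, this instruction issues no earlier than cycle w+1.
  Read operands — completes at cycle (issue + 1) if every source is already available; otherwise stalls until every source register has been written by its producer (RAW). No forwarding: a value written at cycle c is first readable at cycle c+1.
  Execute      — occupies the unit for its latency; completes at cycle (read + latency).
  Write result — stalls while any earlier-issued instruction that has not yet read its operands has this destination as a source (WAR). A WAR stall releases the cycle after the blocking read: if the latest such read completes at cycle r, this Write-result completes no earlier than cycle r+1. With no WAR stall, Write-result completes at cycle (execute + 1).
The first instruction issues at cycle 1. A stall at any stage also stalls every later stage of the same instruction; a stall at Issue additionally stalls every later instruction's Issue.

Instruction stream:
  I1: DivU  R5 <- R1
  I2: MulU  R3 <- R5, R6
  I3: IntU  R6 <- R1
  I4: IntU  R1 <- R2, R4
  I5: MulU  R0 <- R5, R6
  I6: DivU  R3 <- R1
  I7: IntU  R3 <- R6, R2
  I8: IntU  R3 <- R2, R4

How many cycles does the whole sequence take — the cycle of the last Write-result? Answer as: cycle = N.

I1 -> (1, 2, 9, 10)
I2 -> (2, 11, 14, 15)  // RAW R5: wait I1 write@10
I3 -> (3, 4, 5, 12)  // WAR R6: wait I2 read@11
I4 -> (13, 14, 15, 16)  // struct: IntU busy until I3 writes@12
I5 -> (16, 17, 20, 21)  // struct: MulU busy until I2 writes@15
I6 -> (17, 18, 25, 26)
I7 -> (27, 28, 29, 30)  // WAW R3: wait I6 write@26
I8 -> (31, 32, 33, 34)  // struct: IntU busy until I7 writes@30

cycle = 34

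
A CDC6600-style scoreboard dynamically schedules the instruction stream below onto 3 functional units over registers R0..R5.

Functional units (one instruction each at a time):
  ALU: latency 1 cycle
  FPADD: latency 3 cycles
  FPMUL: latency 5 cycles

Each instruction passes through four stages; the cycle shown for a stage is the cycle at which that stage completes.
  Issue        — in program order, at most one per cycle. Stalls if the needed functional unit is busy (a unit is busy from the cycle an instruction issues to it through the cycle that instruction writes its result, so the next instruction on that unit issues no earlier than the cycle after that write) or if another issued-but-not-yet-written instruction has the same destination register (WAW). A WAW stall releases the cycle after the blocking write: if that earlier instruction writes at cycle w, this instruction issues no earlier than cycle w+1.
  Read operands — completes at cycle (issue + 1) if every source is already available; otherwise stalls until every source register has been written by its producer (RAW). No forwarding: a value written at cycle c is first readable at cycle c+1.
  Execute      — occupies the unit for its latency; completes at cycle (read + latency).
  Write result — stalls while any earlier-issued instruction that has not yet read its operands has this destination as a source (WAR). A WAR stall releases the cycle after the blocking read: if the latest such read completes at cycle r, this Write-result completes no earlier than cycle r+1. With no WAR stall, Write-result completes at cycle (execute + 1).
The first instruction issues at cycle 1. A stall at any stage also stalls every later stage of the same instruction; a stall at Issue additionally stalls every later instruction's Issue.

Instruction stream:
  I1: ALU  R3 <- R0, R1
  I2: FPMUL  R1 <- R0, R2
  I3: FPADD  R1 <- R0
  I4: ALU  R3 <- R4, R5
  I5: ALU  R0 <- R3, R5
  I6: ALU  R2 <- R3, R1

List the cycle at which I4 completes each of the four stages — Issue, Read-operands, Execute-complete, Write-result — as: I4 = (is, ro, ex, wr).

t=1  I1 dispatched to ALU
t=2  I1 operands ready; I2 dispatched to FPMUL
t=3  I1 complete; I2 operands ready
t=4  R3←I1
t=8  I2 complete
t=9  R1←I2
t=10  I3 dispatched to FPADD
t=11  I3 operands ready; I4 dispatched to ALU
t=12  I4 operands ready
t=13  I4 complete
t=14  I3 complete; R3←I4
t=15  R1←I3; I5 dispatched to ALU
t=16  I5 operands ready
t=17  I5 complete
t=18  R0←I5
t=19  I6 dispatched to ALU
t=20  I6 operands ready
t=21  I6 complete
t=22  R2←I6

I4 = (11, 12, 13, 14)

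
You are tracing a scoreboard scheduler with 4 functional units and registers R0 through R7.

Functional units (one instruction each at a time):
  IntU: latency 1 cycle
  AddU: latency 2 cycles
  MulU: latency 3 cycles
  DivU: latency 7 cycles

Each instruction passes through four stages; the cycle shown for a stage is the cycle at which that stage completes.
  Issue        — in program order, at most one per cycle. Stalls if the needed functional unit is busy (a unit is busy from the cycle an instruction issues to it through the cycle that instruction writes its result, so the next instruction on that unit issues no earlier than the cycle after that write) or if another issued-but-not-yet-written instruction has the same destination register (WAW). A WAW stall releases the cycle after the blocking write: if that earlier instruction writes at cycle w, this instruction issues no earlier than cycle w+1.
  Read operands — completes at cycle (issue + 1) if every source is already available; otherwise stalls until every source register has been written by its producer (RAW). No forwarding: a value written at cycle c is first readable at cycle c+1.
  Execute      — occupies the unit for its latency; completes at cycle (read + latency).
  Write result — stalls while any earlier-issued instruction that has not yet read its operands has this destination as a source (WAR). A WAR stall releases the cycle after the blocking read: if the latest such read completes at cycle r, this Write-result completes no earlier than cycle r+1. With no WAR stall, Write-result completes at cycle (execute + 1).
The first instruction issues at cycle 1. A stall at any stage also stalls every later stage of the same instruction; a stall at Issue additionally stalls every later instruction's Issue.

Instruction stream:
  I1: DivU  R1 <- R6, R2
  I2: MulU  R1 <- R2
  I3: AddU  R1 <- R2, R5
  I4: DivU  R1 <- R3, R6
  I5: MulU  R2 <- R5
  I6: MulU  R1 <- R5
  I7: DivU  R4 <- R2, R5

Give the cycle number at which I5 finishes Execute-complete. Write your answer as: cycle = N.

c1: issue I1 (DivU)
c2: I1 read-ops
c9: I1 finished on DivU
c10: I1→R1
c11: issue I2 (MulU)
c12: I2 read-ops
c15: I2 finished on MulU
c16: I2→R1
c17: issue I3 (AddU)
c18: I3 read-ops
c20: I3 finished on AddU
c21: I3→R1
c22: issue I4 (DivU)
c23: I4 read-ops | issue I5 (MulU)
c24: I5 read-ops
c27: I5 finished on MulU
c28: I5→R2
c30: I4 finished on DivU
c31: I4→R1
c32: issue I6 (MulU)
c33: I6 read-ops | issue I7 (DivU)
c34: I7 read-ops
c36: I6 finished on MulU
c37: I6→R1
c41: I7 finished on DivU
c42: I7→R4

cycle = 27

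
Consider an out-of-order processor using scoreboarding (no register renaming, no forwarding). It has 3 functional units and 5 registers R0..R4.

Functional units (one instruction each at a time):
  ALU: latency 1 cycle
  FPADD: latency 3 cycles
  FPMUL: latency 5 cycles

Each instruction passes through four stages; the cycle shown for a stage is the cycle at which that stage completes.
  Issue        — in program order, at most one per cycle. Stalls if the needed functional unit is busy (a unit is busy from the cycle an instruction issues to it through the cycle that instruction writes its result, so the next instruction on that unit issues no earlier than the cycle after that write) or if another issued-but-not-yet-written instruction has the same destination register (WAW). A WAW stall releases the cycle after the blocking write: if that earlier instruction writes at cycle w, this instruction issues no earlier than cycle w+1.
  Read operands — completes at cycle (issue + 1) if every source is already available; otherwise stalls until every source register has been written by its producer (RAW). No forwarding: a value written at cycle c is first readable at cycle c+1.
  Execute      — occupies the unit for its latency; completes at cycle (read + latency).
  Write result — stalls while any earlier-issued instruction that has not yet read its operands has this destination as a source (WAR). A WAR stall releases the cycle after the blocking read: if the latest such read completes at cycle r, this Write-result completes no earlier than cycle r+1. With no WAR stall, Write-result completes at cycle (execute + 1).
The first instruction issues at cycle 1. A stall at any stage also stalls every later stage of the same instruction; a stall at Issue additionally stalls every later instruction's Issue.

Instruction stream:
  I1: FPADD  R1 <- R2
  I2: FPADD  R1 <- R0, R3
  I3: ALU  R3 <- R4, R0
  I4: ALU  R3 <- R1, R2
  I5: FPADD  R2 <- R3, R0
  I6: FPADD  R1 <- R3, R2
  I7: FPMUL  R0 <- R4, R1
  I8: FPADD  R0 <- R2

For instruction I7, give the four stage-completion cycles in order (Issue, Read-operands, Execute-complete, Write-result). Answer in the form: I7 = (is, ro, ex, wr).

I1  is:1  ro:2  ex:5  wr:6
I2  is:7  ro:8  ex:11  wr:12  — struct: FPADD busy until I1 writes@6
I3  is:8  ro:9  ex:10  wr:11
I4  is:12  ro:13  ex:14  wr:15  — struct: ALU busy until I3 writes@11
I5  is:13  ro:16  ex:19  wr:20  — RAW R3: wait I4 write@15
I6  is:21  ro:22  ex:25  wr:26  — struct: FPADD busy until I5 writes@20
I7  is:22  ro:27  ex:32  wr:33  — RAW R1: wait I6 write@26
I8  is:34  ro:35  ex:38  wr:39  — WAW R0: wait I7 write@33

I7 = (22, 27, 32, 33)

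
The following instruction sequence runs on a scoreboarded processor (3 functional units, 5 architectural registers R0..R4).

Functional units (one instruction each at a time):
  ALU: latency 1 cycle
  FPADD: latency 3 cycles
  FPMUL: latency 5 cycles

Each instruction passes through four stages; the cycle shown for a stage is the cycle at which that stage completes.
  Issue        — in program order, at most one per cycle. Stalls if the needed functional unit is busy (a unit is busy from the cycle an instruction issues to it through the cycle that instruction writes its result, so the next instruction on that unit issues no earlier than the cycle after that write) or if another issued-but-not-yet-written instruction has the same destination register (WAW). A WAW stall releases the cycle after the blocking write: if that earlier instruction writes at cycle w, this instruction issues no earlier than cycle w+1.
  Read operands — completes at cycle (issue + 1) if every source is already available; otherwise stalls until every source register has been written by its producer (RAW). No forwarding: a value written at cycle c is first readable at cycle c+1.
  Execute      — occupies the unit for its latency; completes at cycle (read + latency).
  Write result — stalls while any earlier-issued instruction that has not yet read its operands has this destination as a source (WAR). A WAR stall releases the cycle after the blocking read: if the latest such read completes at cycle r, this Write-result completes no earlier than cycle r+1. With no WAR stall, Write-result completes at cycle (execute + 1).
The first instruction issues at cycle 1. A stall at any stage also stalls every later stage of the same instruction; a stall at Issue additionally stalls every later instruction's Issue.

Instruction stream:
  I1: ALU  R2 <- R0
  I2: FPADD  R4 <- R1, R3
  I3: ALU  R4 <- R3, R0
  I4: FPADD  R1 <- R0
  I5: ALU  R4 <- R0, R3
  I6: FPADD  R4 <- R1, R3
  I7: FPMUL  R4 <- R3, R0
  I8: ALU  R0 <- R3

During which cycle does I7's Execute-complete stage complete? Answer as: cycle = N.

cycle = 28

I1: IS=1 RO=2 EX=3 WR=4
I2: IS=2 RO=3 EX=6 WR=7
I3: IS=8 RO=9 EX=10 WR=11  [WAW R4: wait I2 write@7]
I4: IS=9 RO=10 EX=13 WR=14
I5: IS=12 RO=13 EX=14 WR=15  [struct: ALU busy until I3 writes@11]
I6: IS=16 RO=17 EX=20 WR=21  [WAW R4: wait I5 write@15]
I7: IS=22 RO=23 EX=28 WR=29  [WAW R4: wait I6 write@21]
I8: IS=23 RO=24 EX=25 WR=26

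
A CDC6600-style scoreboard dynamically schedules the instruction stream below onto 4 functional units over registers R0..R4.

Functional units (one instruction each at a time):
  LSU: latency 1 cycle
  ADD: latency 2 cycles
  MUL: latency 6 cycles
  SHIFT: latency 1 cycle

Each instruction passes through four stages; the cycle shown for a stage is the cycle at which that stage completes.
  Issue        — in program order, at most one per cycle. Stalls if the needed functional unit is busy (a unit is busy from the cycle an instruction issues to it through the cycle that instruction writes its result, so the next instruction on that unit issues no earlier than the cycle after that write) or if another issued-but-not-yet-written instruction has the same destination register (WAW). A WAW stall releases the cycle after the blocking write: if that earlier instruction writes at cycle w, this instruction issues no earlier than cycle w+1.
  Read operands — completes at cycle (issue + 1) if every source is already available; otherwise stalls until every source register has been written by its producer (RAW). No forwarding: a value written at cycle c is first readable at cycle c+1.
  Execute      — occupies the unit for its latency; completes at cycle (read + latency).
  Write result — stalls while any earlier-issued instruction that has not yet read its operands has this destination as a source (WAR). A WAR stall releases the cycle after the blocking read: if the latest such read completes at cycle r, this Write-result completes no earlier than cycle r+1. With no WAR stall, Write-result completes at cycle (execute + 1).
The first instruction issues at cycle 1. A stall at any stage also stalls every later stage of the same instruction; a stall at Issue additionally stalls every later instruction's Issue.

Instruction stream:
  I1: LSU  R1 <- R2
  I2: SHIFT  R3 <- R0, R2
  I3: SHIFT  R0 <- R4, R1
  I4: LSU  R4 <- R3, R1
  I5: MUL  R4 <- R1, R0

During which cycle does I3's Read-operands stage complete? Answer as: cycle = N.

cycle = 7

c1: I1→LSU
c2: I1 RO · I2→SHIFT
c3: I1 EX · I2 RO
c4: I1 WR R1 · I2 EX
c5: I2 WR R3
c6: I3→SHIFT
c7: I3 RO · I4→LSU
c8: I3 EX · I4 RO
c9: I3 WR R0 · I4 EX
c10: I4 WR R4
c11: I5→MUL
c12: I5 RO
c18: I5 EX
c19: I5 WR R4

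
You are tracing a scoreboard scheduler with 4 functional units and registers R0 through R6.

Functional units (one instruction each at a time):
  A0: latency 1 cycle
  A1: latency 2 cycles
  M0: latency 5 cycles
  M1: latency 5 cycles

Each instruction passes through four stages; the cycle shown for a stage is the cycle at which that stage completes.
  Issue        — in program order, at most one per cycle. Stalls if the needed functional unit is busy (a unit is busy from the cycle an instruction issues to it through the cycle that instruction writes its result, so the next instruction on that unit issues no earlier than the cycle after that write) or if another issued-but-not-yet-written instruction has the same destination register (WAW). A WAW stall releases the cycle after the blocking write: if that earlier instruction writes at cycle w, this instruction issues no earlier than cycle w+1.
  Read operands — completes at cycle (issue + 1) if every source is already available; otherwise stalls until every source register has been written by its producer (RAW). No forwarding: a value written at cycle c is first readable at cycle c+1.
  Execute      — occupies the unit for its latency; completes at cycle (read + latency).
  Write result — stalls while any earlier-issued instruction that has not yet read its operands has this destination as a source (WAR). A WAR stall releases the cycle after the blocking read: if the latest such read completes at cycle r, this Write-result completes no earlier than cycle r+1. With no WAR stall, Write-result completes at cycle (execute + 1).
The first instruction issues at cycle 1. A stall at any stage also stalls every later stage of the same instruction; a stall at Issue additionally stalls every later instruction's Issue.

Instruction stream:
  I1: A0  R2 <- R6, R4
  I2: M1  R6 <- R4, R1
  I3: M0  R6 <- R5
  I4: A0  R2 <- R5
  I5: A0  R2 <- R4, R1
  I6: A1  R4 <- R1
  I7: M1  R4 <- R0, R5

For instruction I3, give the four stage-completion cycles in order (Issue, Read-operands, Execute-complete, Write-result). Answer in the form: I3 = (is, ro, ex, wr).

c1: I1→A0
c2: I1 RO | I2→M1
c3: I1 EX | I2 RO
c4: I1 WR R2
c8: I2 EX
c9: I2 WR R6
c10: I3→M0
c11: I3 RO | I4→A0
c12: I4 RO
c13: I4 EX
c14: I4 WR R2
c15: I5→A0
c16: I3 EX | I5 RO | I6→A1
c17: I3 WR R6 | I5 EX | I6 RO
c18: I5 WR R2
c19: I6 EX
c20: I6 WR R4
c21: I7→M1
c22: I7 RO
c27: I7 EX
c28: I7 WR R4

I3 = (10, 11, 16, 17)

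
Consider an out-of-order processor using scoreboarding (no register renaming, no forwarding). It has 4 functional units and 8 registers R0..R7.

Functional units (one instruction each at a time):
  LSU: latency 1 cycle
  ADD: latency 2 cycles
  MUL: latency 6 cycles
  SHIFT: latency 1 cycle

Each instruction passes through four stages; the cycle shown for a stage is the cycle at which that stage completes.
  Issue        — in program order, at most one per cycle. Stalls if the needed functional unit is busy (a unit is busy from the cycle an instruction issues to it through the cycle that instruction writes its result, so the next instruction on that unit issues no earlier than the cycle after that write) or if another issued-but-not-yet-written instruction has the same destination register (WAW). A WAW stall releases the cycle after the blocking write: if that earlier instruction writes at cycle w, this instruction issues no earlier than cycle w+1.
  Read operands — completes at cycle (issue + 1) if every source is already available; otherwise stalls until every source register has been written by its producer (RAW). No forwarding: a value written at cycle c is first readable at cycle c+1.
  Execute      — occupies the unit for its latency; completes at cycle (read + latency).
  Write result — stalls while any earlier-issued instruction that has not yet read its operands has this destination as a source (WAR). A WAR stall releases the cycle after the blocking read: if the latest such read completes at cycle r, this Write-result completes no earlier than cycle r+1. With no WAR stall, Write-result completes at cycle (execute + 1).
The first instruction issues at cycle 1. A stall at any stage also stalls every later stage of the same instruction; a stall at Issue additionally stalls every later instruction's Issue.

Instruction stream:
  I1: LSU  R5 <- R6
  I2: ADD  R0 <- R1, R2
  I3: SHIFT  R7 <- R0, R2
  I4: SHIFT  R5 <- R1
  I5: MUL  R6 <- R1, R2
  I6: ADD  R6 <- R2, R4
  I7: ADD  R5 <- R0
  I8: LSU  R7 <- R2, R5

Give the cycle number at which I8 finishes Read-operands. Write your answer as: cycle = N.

cycle = 30

I1 -> (1, 2, 3, 4)
I2 -> (2, 3, 5, 6)
I3 -> (3, 7, 8, 9)  // RAW R0: wait I2 write@6
I4 -> (10, 11, 12, 13)  // struct: SHIFT busy until I3 writes@9
I5 -> (11, 12, 18, 19)
I6 -> (20, 21, 23, 24)  // WAW R6: wait I5 write@19
I7 -> (25, 26, 28, 29)  // struct: ADD busy until I6 writes@24
I8 -> (26, 30, 31, 32)  // RAW R5: wait I7 write@29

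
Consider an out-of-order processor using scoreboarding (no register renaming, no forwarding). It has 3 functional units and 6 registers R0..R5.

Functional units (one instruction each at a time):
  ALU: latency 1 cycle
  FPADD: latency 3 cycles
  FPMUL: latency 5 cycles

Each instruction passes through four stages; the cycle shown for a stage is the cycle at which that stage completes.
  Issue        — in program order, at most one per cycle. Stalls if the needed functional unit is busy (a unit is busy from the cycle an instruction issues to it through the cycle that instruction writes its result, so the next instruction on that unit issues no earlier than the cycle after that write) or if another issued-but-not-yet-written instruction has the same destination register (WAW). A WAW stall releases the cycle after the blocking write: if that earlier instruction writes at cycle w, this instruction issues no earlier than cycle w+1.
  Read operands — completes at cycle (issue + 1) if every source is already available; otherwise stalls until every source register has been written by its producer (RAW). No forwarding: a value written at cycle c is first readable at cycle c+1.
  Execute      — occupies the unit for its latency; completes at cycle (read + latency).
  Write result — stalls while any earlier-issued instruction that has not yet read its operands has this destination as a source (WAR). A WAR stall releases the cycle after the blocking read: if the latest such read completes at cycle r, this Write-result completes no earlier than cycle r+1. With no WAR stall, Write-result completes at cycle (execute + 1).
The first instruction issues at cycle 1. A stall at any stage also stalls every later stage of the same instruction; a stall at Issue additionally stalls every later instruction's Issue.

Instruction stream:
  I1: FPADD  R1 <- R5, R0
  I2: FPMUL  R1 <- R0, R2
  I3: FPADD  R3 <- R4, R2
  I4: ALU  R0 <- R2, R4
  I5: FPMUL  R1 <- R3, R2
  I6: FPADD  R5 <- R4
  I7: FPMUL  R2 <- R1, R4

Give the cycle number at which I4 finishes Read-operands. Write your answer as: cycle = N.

I1 -> (1, 2, 5, 6)
I2 -> (7, 8, 13, 14)  // WAW R1: wait I1 write@6
I3 -> (8, 9, 12, 13)
I4 -> (9, 10, 11, 12)
I5 -> (15, 16, 21, 22)  // struct: FPMUL busy until I2 writes@14
I6 -> (16, 17, 20, 21)
I7 -> (23, 24, 29, 30)  // struct: FPMUL busy until I5 writes@22

cycle = 10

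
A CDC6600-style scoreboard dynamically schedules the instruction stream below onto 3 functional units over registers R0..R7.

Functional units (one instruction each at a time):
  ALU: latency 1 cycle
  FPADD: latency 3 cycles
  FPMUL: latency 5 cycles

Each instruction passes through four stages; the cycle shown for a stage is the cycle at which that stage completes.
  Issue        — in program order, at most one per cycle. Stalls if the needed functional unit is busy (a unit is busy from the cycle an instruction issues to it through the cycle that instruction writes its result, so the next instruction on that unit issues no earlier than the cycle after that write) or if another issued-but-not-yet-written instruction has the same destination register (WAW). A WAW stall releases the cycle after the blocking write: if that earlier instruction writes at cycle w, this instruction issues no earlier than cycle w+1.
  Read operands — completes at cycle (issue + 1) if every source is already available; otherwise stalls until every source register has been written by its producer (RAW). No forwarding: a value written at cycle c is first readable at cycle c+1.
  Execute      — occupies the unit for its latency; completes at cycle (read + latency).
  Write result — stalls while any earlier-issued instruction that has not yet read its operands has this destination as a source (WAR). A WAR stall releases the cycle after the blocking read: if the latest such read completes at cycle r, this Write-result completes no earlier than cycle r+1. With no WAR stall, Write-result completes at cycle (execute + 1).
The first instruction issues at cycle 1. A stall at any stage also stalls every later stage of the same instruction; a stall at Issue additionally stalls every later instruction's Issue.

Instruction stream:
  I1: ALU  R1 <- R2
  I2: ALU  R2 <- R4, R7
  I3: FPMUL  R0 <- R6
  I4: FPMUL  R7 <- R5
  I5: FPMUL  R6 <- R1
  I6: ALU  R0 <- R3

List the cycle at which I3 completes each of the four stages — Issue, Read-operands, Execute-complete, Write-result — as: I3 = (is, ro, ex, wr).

c1: I1→ALU
c2: I1 RO
c3: I1 EX
c4: I1 WR R1
c5: I2→ALU
c6: I2 RO, I3→FPMUL
c7: I2 EX, I3 RO
c8: I2 WR R2
c12: I3 EX
c13: I3 WR R0
c14: I4→FPMUL
c15: I4 RO
c20: I4 EX
c21: I4 WR R7
c22: I5→FPMUL
c23: I5 RO, I6→ALU
c24: I6 RO
c25: I6 EX
c26: I6 WR R0
c28: I5 EX
c29: I5 WR R6

I3 = (6, 7, 12, 13)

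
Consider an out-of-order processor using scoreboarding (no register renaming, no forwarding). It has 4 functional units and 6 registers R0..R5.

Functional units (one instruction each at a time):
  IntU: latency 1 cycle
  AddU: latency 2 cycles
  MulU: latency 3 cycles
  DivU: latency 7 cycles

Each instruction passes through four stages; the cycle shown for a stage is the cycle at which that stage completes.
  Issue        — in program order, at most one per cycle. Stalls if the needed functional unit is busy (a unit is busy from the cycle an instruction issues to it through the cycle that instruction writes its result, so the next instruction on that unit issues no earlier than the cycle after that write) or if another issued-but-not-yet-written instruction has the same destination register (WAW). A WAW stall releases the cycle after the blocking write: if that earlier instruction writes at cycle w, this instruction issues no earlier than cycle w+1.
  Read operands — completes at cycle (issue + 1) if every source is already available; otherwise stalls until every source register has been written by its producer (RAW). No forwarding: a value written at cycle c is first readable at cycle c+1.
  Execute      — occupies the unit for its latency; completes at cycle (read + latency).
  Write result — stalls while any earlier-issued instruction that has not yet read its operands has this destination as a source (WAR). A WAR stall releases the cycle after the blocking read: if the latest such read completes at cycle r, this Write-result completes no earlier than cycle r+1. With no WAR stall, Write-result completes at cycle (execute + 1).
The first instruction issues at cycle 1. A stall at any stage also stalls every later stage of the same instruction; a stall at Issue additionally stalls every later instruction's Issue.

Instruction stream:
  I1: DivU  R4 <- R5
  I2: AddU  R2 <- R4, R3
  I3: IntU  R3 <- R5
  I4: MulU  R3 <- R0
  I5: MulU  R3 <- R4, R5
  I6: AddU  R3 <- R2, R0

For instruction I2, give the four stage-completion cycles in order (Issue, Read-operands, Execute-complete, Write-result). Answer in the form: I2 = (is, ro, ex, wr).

1) issue 1, read 2, done 9, write 10
2) issue 2, read 11, done 13, write 14  <RAW R4: wait I1 write@10>
3) issue 3, read 4, done 5, write 12  <WAR R3: wait I2 read@11>
4) issue 13, read 14, done 17, write 18  <WAW R3: wait I3 write@12>
5) issue 19, read 20, done 23, write 24  <struct: MulU busy until I4 writes@18>
6) issue 25, read 26, done 28, write 29  <WAW R3: wait I5 write@24>

I2 = (2, 11, 13, 14)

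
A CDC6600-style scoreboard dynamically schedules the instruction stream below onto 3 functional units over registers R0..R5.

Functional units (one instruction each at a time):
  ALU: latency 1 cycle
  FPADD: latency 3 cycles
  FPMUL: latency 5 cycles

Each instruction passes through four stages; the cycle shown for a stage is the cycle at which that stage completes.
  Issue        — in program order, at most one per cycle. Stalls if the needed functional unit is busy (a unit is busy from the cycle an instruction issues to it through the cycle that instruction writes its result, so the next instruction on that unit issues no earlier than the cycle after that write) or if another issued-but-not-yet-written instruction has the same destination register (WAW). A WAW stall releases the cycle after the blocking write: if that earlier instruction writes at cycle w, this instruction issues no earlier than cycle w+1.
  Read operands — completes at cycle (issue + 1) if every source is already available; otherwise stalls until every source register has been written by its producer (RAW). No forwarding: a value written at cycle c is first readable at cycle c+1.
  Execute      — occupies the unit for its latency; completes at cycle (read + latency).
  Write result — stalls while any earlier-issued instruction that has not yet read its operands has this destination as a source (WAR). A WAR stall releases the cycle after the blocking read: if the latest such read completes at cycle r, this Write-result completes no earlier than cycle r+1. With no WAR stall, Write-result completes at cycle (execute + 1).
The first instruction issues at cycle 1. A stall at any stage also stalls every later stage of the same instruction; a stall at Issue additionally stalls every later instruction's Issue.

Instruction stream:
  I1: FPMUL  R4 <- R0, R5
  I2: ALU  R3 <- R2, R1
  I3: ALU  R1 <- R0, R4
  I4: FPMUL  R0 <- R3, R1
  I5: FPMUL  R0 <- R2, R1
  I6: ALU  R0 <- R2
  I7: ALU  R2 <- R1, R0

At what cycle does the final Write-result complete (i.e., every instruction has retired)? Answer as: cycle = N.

cycle = 34

1) issue 1, read 2, done 7, write 8
2) issue 2, read 3, done 4, write 5
3) issue 6, read 9, done 10, write 11  <struct: ALU busy until I2 writes@5 / RAW R4: wait I1 write@8>
4) issue 9, read 12, done 17, write 18  <struct: FPMUL busy until I1 writes@8 / RAW R1: wait I3 write@11>
5) issue 19, read 20, done 25, write 26  <struct: FPMUL busy until I4 writes@18>
6) issue 27, read 28, done 29, write 30  <WAW R0: wait I5 write@26>
7) issue 31, read 32, done 33, write 34  <struct: ALU busy until I6 writes@30>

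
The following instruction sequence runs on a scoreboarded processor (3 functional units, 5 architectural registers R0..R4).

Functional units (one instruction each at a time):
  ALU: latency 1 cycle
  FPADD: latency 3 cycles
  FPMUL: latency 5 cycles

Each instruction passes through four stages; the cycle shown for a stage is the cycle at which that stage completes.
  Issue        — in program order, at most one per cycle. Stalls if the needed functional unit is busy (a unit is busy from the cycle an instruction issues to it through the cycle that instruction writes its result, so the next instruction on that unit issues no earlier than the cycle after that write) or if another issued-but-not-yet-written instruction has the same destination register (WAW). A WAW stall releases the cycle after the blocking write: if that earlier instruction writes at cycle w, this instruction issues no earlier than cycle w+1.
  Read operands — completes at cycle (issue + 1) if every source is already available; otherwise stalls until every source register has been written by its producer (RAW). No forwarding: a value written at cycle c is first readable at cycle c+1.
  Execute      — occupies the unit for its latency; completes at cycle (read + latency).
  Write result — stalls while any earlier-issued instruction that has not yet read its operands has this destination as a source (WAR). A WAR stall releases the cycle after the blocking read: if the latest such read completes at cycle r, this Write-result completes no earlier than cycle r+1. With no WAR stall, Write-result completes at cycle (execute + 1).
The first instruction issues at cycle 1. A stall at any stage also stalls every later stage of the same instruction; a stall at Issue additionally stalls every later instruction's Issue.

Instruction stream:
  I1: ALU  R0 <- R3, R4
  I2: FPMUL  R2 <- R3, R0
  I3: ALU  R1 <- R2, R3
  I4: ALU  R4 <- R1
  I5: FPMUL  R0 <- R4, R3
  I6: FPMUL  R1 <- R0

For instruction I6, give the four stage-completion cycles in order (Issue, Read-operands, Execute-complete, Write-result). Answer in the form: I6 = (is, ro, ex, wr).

[1] issue I1 (ALU)
[2] I1 read-ops · issue I2 (FPMUL)
[3] I1 finished on ALU
[4] I1→R0
[5] I2 read-ops · issue I3 (ALU)
[10] I2 finished on FPMUL
[11] I2→R2
[12] I3 read-ops
[13] I3 finished on ALU
[14] I3→R1
[15] issue I4 (ALU)
[16] I4 read-ops · issue I5 (FPMUL)
[17] I4 finished on ALU
[18] I4→R4
[19] I5 read-ops
[24] I5 finished on FPMUL
[25] I5→R0
[26] issue I6 (FPMUL)
[27] I6 read-ops
[32] I6 finished on FPMUL
[33] I6→R1

I6 = (26, 27, 32, 33)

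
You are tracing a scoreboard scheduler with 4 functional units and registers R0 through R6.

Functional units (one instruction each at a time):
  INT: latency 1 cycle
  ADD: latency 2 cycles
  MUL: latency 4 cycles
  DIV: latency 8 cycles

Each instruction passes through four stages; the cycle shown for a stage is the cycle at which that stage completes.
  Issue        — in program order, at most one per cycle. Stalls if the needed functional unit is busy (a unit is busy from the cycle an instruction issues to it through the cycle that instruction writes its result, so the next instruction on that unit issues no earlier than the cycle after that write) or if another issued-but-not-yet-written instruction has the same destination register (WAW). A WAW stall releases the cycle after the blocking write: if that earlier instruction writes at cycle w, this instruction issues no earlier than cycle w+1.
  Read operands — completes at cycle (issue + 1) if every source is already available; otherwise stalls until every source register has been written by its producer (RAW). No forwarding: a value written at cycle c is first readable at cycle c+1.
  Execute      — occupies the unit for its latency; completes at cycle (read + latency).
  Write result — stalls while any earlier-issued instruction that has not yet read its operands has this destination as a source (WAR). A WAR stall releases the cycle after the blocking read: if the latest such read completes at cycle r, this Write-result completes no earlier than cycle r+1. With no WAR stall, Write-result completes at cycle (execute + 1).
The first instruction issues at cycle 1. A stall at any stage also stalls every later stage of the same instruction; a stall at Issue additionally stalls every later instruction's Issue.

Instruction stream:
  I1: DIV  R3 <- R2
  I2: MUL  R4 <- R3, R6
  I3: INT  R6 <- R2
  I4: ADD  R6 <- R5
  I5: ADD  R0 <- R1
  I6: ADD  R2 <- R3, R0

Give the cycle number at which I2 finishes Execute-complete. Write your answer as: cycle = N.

cycle = 16

[I1] 1/2/10/11
[I2] 2/12/16/17  (RAW R3: wait I1 write@11)
[I3] 3/4/5/13  (WAR R6: wait I2 read@12)
[I4] 14/15/17/18  (WAW R6: wait I3 write@13)
[I5] 19/20/22/23  (struct: ADD busy until I4 writes@18)
[I6] 24/25/27/28  (struct: ADD busy until I5 writes@23)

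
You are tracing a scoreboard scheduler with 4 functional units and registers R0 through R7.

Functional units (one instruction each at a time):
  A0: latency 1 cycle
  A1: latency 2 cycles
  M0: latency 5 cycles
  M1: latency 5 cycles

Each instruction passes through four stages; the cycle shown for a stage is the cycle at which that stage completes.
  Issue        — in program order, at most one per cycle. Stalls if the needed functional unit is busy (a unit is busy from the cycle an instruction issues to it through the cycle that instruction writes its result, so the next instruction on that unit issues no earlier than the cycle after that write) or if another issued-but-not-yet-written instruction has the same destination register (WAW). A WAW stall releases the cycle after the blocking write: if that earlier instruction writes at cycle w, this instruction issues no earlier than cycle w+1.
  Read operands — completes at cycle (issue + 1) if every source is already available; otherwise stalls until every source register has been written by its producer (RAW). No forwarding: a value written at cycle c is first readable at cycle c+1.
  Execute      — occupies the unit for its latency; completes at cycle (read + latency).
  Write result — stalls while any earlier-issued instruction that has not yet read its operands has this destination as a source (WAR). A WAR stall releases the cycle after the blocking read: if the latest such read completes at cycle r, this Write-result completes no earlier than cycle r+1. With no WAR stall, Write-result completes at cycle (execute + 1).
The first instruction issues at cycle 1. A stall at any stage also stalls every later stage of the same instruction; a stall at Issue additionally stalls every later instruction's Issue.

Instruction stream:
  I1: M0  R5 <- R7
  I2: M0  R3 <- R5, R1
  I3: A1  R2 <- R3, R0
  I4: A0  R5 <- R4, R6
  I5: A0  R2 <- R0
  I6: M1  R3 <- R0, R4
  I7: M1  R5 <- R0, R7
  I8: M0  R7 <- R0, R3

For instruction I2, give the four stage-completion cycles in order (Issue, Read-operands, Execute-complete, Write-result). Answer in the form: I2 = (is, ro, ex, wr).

I2 = (9, 10, 15, 16)

  I1 | 1 | 2 | 7 | 8
  I2 | 9 | 10 | 15 | 16   struct: M0 busy until I1 writes@8
  I3 | 10 | 17 | 19 | 20   RAW R3: wait I2 write@16
  I4 | 11 | 12 | 13 | 14
  I5 | 21 | 22 | 23 | 24   WAW R2: wait I3 write@20
  I6 | 22 | 23 | 28 | 29
  I7 | 30 | 31 | 36 | 37   struct: M1 busy until I6 writes@29
  I8 | 31 | 32 | 37 | 38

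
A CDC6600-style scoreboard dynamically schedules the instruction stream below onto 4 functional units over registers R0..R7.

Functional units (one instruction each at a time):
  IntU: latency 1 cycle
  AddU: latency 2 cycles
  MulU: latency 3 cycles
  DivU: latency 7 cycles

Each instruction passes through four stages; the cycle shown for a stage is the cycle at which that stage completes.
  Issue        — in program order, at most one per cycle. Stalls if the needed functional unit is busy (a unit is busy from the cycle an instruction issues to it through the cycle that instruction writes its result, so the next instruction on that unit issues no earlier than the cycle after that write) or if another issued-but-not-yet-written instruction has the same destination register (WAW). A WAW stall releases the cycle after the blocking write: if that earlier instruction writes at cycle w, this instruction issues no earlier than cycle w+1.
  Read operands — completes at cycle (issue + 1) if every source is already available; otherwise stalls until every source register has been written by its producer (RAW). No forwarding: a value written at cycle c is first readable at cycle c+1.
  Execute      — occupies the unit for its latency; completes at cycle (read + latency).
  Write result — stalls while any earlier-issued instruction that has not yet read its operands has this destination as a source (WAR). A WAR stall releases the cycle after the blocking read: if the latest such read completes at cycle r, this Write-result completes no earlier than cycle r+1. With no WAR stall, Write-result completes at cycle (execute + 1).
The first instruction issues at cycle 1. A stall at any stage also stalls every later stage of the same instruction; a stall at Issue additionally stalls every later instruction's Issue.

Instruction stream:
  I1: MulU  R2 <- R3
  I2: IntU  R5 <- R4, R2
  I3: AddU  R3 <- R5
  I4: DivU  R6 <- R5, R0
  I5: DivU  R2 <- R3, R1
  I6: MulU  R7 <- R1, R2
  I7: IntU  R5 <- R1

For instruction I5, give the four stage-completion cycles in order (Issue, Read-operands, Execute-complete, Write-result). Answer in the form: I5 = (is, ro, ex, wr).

I5 = (19, 20, 27, 28)

t=1  I1→MulU
t=2  I1 RO; I2→IntU
t=3  I3→AddU
t=4  I4→DivU
t=5  I1 EX
t=6  I1 WR R2
t=7  I2 RO
t=8  I2 EX
t=9  I2 WR R5
t=10  I3 RO; I4 RO
t=12  I3 EX
t=13  I3 WR R3
t=17  I4 EX
t=18  I4 WR R6
t=19  I5→DivU
t=20  I5 RO; I6→MulU
t=21  I7→IntU
t=22  I7 RO
t=23  I7 EX
t=24  I7 WR R5
t=27  I5 EX
t=28  I5 WR R2
t=29  I6 RO
t=32  I6 EX
t=33  I6 WR R7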